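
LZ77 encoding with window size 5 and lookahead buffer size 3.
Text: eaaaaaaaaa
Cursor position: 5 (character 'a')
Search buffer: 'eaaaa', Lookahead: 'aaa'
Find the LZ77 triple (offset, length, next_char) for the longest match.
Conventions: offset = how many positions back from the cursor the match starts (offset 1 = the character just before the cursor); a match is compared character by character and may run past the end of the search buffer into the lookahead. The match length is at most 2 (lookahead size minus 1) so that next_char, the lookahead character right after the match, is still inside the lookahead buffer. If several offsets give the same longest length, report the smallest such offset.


Try each offset into the search buffer:
  offset=1 (pos 4, char 'a'): match length 2
  offset=2 (pos 3, char 'a'): match length 2
  offset=3 (pos 2, char 'a'): match length 2
  offset=4 (pos 1, char 'a'): match length 2
  offset=5 (pos 0, char 'e'): match length 0
Longest match has length 2, found at offsets 1, 2, 3, 4; take the smallest, offset 1.
next_char = character at position 5 + 2 = 7 -> 'a'

Best match: offset=1, length=2 (matching 'aa' starting at position 4)
LZ77 triple: (1, 2, 'a')


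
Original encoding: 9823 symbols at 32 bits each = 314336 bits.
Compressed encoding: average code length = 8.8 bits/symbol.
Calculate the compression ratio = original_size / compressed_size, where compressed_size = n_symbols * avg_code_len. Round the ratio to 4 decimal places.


original_size = n_symbols * orig_bits = 9823 * 32 = 314336 bits
compressed_size = n_symbols * avg_code_len = 9823 * 8.8 = 86442.4 bits
ratio = original_size / compressed_size = 314336 / 86442.4 = 3.6364

Compression ratio = 3.6364


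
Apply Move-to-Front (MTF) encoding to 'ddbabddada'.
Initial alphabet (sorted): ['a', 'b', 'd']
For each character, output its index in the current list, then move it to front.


MTF encoding:
'd': index 2 in ['a', 'b', 'd'] -> ['d', 'a', 'b']
'd': index 0 in ['d', 'a', 'b'] -> ['d', 'a', 'b']
'b': index 2 in ['d', 'a', 'b'] -> ['b', 'd', 'a']
'a': index 2 in ['b', 'd', 'a'] -> ['a', 'b', 'd']
'b': index 1 in ['a', 'b', 'd'] -> ['b', 'a', 'd']
'd': index 2 in ['b', 'a', 'd'] -> ['d', 'b', 'a']
'd': index 0 in ['d', 'b', 'a'] -> ['d', 'b', 'a']
'a': index 2 in ['d', 'b', 'a'] -> ['a', 'd', 'b']
'd': index 1 in ['a', 'd', 'b'] -> ['d', 'a', 'b']
'a': index 1 in ['d', 'a', 'b'] -> ['a', 'd', 'b']


Output: [2, 0, 2, 2, 1, 2, 0, 2, 1, 1]


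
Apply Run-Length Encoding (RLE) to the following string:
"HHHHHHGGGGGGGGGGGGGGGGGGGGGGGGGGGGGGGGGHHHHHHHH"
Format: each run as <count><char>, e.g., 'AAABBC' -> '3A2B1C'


Scanning runs left to right:
  i=0: run of 'H' x 6 -> '6H'
  i=6: run of 'G' x 33 -> '33G'
  i=39: run of 'H' x 8 -> '8H'

RLE = 6H33G8H


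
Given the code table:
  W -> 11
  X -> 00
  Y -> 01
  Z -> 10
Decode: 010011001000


Decoding:
01 -> Y
00 -> X
11 -> W
00 -> X
10 -> Z
00 -> X


Result: YXWXZX


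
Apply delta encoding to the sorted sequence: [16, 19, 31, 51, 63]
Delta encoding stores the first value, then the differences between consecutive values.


First value: 16
Deltas:
  19 - 16 = 3
  31 - 19 = 12
  51 - 31 = 20
  63 - 51 = 12


Delta encoded: [16, 3, 12, 20, 12]


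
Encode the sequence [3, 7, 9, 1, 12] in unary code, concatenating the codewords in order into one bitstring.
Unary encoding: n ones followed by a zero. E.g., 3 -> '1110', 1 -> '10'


Encode each number as n ones followed by a terminating 0:
  3 -> 1110 (4 bits)
  7 -> 11111110 (8 bits)
  9 -> 1111111110 (10 bits)
  1 -> 10 (2 bits)
  12 -> 1111111111110 (13 bits)
Total length = 4 + 8 + 10 + 2 + 13 = 37 bits.

Unary([3, 7, 9, 1, 12]) = 1110111111101111111110101111111111110 (37 bits)


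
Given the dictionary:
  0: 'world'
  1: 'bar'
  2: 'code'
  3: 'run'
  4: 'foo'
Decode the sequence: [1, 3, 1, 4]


Look up each index in the dictionary:
  1 -> 'bar'
  3 -> 'run'
  1 -> 'bar'
  4 -> 'foo'

Decoded: "bar run bar foo"


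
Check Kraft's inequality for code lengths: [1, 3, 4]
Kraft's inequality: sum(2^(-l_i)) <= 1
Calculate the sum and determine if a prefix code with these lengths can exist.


Sum = 2^(-1) + 2^(-3) + 2^(-4)
    = 0.5 + 0.125 + 0.0625
    = 11/16 = 0.6875
Since 0.6875 <= 1, Kraft's inequality IS satisfied.
A prefix code with these lengths CAN exist.

Kraft sum = 0.6875. Satisfied.


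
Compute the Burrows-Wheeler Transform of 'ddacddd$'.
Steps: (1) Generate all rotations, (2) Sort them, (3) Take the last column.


Rotations (sorted):
  0: $ddacddd -> last char: d
  1: acddd$dd -> last char: d
  2: cddd$dda -> last char: a
  3: d$ddacdd -> last char: d
  4: dacddd$d -> last char: d
  5: dd$ddacd -> last char: d
  6: ddacddd$ -> last char: $
  7: ddd$ddac -> last char: c


BWT = ddaddd$c


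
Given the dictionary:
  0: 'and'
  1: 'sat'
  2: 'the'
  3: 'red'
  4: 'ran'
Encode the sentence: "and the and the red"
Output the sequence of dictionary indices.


Look up each word in the dictionary:
  'and' -> 0
  'the' -> 2
  'and' -> 0
  'the' -> 2
  'red' -> 3

Encoded: [0, 2, 0, 2, 3]


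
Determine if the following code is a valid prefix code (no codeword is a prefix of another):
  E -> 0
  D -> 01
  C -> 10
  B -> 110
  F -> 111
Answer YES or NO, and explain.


Checking each pair (does one codeword prefix another?):
  E='0' vs D='01': prefix -- VIOLATION

NO -- this is NOT a valid prefix code. E (0) is a prefix of D (01).


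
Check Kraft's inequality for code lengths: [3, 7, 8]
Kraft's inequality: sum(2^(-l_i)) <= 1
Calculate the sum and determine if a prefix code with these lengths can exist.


Sum = 2^(-3) + 2^(-7) + 2^(-8)
    = 0.125 + 0.0078125 + 0.00390625
    = 35/256 = 0.13671875
Since 0.13671875 <= 1, Kraft's inequality IS satisfied.
A prefix code with these lengths CAN exist.

Kraft sum = 0.13671875. Satisfied.


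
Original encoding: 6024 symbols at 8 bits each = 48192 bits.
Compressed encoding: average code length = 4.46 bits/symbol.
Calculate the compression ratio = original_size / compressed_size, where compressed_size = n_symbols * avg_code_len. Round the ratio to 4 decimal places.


original_size = n_symbols * orig_bits = 6024 * 8 = 48192 bits
compressed_size = n_symbols * avg_code_len = 6024 * 4.46 = 26867.04 bits
ratio = original_size / compressed_size = 48192 / 26867.04 = 1.7937

Compression ratio = 1.7937


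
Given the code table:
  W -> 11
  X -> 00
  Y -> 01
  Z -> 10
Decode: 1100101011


Decoding:
11 -> W
00 -> X
10 -> Z
10 -> Z
11 -> W


Result: WXZZW


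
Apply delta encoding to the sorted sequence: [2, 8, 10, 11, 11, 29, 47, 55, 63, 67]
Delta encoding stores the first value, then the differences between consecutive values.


First value: 2
Deltas:
  8 - 2 = 6
  10 - 8 = 2
  11 - 10 = 1
  11 - 11 = 0
  29 - 11 = 18
  47 - 29 = 18
  55 - 47 = 8
  63 - 55 = 8
  67 - 63 = 4


Delta encoded: [2, 6, 2, 1, 0, 18, 18, 8, 8, 4]


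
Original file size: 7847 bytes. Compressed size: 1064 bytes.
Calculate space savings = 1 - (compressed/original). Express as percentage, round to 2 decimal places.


ratio = compressed/original = 1064/7847 = 0.135593
savings = 1 - ratio = 1 - 0.135593 = 0.864407
as a percentage: 0.864407 * 100 = 86.44%

Space savings = 1 - 1064/7847 = 86.44%


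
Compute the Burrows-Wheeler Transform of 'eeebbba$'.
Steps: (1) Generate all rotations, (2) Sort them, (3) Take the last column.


Rotations (sorted):
  0: $eeebbba -> last char: a
  1: a$eeebbb -> last char: b
  2: ba$eeebb -> last char: b
  3: bba$eeeb -> last char: b
  4: bbba$eee -> last char: e
  5: ebbba$ee -> last char: e
  6: eebbba$e -> last char: e
  7: eeebbba$ -> last char: $


BWT = abbbeee$


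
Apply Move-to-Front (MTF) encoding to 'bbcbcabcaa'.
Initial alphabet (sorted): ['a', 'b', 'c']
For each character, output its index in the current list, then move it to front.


MTF encoding:
'b': index 1 in ['a', 'b', 'c'] -> ['b', 'a', 'c']
'b': index 0 in ['b', 'a', 'c'] -> ['b', 'a', 'c']
'c': index 2 in ['b', 'a', 'c'] -> ['c', 'b', 'a']
'b': index 1 in ['c', 'b', 'a'] -> ['b', 'c', 'a']
'c': index 1 in ['b', 'c', 'a'] -> ['c', 'b', 'a']
'a': index 2 in ['c', 'b', 'a'] -> ['a', 'c', 'b']
'b': index 2 in ['a', 'c', 'b'] -> ['b', 'a', 'c']
'c': index 2 in ['b', 'a', 'c'] -> ['c', 'b', 'a']
'a': index 2 in ['c', 'b', 'a'] -> ['a', 'c', 'b']
'a': index 0 in ['a', 'c', 'b'] -> ['a', 'c', 'b']


Output: [1, 0, 2, 1, 1, 2, 2, 2, 2, 0]


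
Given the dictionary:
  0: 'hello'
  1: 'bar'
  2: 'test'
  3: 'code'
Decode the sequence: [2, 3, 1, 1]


Look up each index in the dictionary:
  2 -> 'test'
  3 -> 'code'
  1 -> 'bar'
  1 -> 'bar'

Decoded: "test code bar bar"


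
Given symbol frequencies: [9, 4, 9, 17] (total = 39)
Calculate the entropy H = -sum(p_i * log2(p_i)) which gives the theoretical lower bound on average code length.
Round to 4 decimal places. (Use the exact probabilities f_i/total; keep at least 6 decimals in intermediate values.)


Per-symbol terms -p_i * log2(p_i) with p_i = f_i/39:
  p = 9/39 = 0.230769: log2(p) = -2.115477, -p*log2(p) = 0.488187
  p = 4/39 = 0.102564: log2(p) = -3.285402, -p*log2(p) = 0.336964
  p = 9/39 = 0.230769: log2(p) = -2.115477, -p*log2(p) = 0.488187
  p = 17/39 = 0.435897: log2(p) = -1.197939, -p*log2(p) = 0.522179
H = 0.488187 + 0.336964 + 0.488187 + 0.522179 = 1.835517

H = 1.8355 bits/symbol


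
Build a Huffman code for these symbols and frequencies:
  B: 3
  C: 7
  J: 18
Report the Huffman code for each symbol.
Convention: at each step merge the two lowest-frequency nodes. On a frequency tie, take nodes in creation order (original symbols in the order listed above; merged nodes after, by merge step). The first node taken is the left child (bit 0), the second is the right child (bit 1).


Huffman tree construction:
Step 1: Merge B(3) + C(7) = 10
Step 2: Merge (B+C)(10) + J(18) = 28
Read each symbol's code off the tree from the root (left child = 0, right child = 1).

Codes:
  B: 00 (length 2)
  C: 01 (length 2)
  J: 1 (length 1)
Average code length: 38/28 = 1.3571 bits/symbol


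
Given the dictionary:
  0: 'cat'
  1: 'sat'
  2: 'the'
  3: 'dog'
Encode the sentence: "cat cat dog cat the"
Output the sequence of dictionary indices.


Look up each word in the dictionary:
  'cat' -> 0
  'cat' -> 0
  'dog' -> 3
  'cat' -> 0
  'the' -> 2

Encoded: [0, 0, 3, 0, 2]


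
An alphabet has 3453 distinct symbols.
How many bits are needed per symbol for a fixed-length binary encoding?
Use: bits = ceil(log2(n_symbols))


log2(3453) = 11.7536
Bracket: 2^11 = 2048 < 3453 <= 2^12 = 4096
So ceil(log2(3453)) = 12

bits = ceil(log2(3453)) = ceil(11.7536) = 12 bits


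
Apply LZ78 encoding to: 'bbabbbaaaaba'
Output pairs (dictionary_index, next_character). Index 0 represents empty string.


LZ78 encoding steps:
Dictionary: {0: ''}
Step 1: w='' (idx 0), next='b' -> output (0, 'b'), add 'b' as idx 1
Step 2: w='b' (idx 1), next='a' -> output (1, 'a'), add 'ba' as idx 2
Step 3: w='b' (idx 1), next='b' -> output (1, 'b'), add 'bb' as idx 3
Step 4: w='ba' (idx 2), next='a' -> output (2, 'a'), add 'baa' as idx 4
Step 5: w='' (idx 0), next='a' -> output (0, 'a'), add 'a' as idx 5
Step 6: w='a' (idx 5), next='b' -> output (5, 'b'), add 'ab' as idx 6
Step 7: w='a' (idx 5), end of input -> output (5, '')


Encoded: [(0, 'b'), (1, 'a'), (1, 'b'), (2, 'a'), (0, 'a'), (5, 'b'), (5, '')]


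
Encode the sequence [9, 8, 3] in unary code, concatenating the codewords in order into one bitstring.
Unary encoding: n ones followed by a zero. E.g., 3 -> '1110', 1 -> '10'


Encode each number as n ones followed by a terminating 0:
  9 -> 1111111110 (10 bits)
  8 -> 111111110 (9 bits)
  3 -> 1110 (4 bits)
Total length = 10 + 9 + 4 = 23 bits.

Unary([9, 8, 3]) = 11111111101111111101110 (23 bits)


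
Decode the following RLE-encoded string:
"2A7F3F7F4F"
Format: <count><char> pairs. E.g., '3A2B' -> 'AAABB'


Expanding each <count><char> pair:
  2A -> 'AA'
  7F -> 'FFFFFFF'
  3F -> 'FFF'
  7F -> 'FFFFFFF'
  4F -> 'FFFF'

Decoded = AAFFFFFFFFFFFFFFFFFFFFF


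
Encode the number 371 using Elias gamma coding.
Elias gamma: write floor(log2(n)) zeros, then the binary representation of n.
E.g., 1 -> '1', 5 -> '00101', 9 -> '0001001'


num_bits = floor(log2(371)) + 1 = 9
leading_zeros = num_bits - 1 = 8
binary(371) = 101110011

Elias gamma(371) = '00000000' + '101110011' = 00000000101110011 (17 bits)


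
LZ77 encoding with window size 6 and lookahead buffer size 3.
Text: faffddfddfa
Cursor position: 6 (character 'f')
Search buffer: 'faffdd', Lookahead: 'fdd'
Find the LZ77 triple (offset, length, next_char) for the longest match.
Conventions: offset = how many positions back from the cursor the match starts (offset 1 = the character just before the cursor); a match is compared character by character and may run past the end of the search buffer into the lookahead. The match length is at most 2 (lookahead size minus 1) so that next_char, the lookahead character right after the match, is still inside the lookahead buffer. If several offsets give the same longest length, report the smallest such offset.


Try each offset into the search buffer:
  offset=1 (pos 5, char 'd'): match length 0
  offset=2 (pos 4, char 'd'): match length 0
  offset=3 (pos 3, char 'f'): match length 2
  offset=4 (pos 2, char 'f'): match length 1
  offset=5 (pos 1, char 'a'): match length 0
  offset=6 (pos 0, char 'f'): match length 1
Longest match has length 2 at offset 3.
next_char = character at position 6 + 2 = 8 -> 'd'

Best match: offset=3, length=2 (matching 'fd' starting at position 3)
LZ77 triple: (3, 2, 'd')


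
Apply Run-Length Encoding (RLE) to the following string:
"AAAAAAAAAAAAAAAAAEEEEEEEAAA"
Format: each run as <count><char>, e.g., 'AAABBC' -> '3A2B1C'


Scanning runs left to right:
  i=0: run of 'A' x 17 -> '17A'
  i=17: run of 'E' x 7 -> '7E'
  i=24: run of 'A' x 3 -> '3A'

RLE = 17A7E3A


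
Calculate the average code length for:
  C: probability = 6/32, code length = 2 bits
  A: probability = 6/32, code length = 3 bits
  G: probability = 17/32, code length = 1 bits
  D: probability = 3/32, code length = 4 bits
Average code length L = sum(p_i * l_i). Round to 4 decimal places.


Weighted contributions p_i * l_i:
  C: (6/32) * 2 = 12/32
  A: (6/32) * 3 = 18/32
  G: (17/32) * 1 = 17/32
  D: (3/32) * 4 = 12/32
Sum = (12 + 18 + 17 + 12)/32 = 59/32

L = 59/32 = 1.8438 bits/symbol


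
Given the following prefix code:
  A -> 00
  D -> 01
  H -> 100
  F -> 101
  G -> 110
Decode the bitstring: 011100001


Decoding step by step:
Bits 01 -> D
Bits 110 -> G
Bits 00 -> A
Bits 01 -> D


Decoded message: DGAD


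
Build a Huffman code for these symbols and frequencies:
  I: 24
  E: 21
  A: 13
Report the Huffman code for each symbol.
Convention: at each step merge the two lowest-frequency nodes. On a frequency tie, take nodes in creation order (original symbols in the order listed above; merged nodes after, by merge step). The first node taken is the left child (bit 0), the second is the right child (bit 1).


Huffman tree construction:
Step 1: Merge A(13) + E(21) = 34
Step 2: Merge I(24) + (A+E)(34) = 58
Read each symbol's code off the tree from the root (left child = 0, right child = 1).

Codes:
  I: 0 (length 1)
  E: 11 (length 2)
  A: 10 (length 2)
Average code length: 92/58 = 1.5862 bits/symbol


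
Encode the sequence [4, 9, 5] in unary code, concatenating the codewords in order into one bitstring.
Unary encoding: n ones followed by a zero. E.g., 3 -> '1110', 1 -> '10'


Encode each number as n ones followed by a terminating 0:
  4 -> 11110 (5 bits)
  9 -> 1111111110 (10 bits)
  5 -> 111110 (6 bits)
Total length = 5 + 10 + 6 = 21 bits.

Unary([4, 9, 5]) = 111101111111110111110 (21 bits)


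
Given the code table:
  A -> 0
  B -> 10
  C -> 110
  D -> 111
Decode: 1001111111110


Decoding:
10 -> B
0 -> A
111 -> D
111 -> D
111 -> D
0 -> A


Result: BADDDA


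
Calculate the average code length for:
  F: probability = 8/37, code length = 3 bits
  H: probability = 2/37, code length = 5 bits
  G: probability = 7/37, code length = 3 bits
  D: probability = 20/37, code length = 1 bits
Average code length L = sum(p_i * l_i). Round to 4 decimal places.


Weighted contributions p_i * l_i:
  F: (8/37) * 3 = 24/37
  H: (2/37) * 5 = 10/37
  G: (7/37) * 3 = 21/37
  D: (20/37) * 1 = 20/37
Sum = (24 + 10 + 21 + 20)/37 = 75/37

L = 75/37 = 2.0270 bits/symbol


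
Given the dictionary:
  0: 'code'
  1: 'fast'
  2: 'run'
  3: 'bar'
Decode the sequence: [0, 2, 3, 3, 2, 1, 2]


Look up each index in the dictionary:
  0 -> 'code'
  2 -> 'run'
  3 -> 'bar'
  3 -> 'bar'
  2 -> 'run'
  1 -> 'fast'
  2 -> 'run'

Decoded: "code run bar bar run fast run"


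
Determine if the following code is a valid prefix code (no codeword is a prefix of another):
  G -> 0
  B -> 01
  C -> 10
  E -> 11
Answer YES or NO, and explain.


Checking each pair (does one codeword prefix another?):
  G='0' vs B='01': prefix -- VIOLATION

NO -- this is NOT a valid prefix code. G (0) is a prefix of B (01).


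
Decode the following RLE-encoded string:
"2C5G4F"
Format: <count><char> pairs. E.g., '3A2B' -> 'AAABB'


Expanding each <count><char> pair:
  2C -> 'CC'
  5G -> 'GGGGG'
  4F -> 'FFFF'

Decoded = CCGGGGGFFFF


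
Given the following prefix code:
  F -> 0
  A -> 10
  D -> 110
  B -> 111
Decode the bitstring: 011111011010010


Decoding step by step:
Bits 0 -> F
Bits 111 -> B
Bits 110 -> D
Bits 110 -> D
Bits 10 -> A
Bits 0 -> F
Bits 10 -> A


Decoded message: FBDDAFA


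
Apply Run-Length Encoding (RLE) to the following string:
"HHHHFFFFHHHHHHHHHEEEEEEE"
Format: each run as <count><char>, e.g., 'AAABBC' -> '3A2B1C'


Scanning runs left to right:
  i=0: run of 'H' x 4 -> '4H'
  i=4: run of 'F' x 4 -> '4F'
  i=8: run of 'H' x 9 -> '9H'
  i=17: run of 'E' x 7 -> '7E'

RLE = 4H4F9H7E


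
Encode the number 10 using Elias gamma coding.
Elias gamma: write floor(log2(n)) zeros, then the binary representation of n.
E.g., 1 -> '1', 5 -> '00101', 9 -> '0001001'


num_bits = floor(log2(10)) + 1 = 4
leading_zeros = num_bits - 1 = 3
binary(10) = 1010

Elias gamma(10) = '000' + '1010' = 0001010 (7 bits)


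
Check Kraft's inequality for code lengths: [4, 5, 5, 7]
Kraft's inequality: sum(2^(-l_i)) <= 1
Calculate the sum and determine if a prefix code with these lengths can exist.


Sum = 2^(-4) + 2^(-5) + 2^(-5) + 2^(-7)
    = 0.0625 + 0.03125 + 0.03125 + 0.0078125
    = 17/128 = 0.1328125
Since 0.1328125 <= 1, Kraft's inequality IS satisfied.
A prefix code with these lengths CAN exist.

Kraft sum = 0.1328125. Satisfied.


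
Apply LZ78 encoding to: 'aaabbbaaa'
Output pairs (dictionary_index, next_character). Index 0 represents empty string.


LZ78 encoding steps:
Dictionary: {0: ''}
Step 1: w='' (idx 0), next='a' -> output (0, 'a'), add 'a' as idx 1
Step 2: w='a' (idx 1), next='a' -> output (1, 'a'), add 'aa' as idx 2
Step 3: w='' (idx 0), next='b' -> output (0, 'b'), add 'b' as idx 3
Step 4: w='b' (idx 3), next='b' -> output (3, 'b'), add 'bb' as idx 4
Step 5: w='aa' (idx 2), next='a' -> output (2, 'a'), add 'aaa' as idx 5


Encoded: [(0, 'a'), (1, 'a'), (0, 'b'), (3, 'b'), (2, 'a')]


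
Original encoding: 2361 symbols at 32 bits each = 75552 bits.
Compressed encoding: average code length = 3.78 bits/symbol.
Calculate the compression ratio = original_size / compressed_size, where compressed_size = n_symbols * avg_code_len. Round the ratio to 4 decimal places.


original_size = n_symbols * orig_bits = 2361 * 32 = 75552 bits
compressed_size = n_symbols * avg_code_len = 2361 * 3.78 = 8924.58 bits
ratio = original_size / compressed_size = 75552 / 8924.58 = 8.4656

Compression ratio = 8.4656


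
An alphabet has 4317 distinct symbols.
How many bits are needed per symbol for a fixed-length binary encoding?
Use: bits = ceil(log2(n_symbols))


log2(4317) = 12.0758
Bracket: 2^12 = 4096 < 4317 <= 2^13 = 8192
So ceil(log2(4317)) = 13

bits = ceil(log2(4317)) = ceil(12.0758) = 13 bits


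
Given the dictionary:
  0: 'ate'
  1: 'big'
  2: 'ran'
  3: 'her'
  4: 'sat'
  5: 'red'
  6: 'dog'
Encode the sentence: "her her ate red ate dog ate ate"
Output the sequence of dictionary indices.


Look up each word in the dictionary:
  'her' -> 3
  'her' -> 3
  'ate' -> 0
  'red' -> 5
  'ate' -> 0
  'dog' -> 6
  'ate' -> 0
  'ate' -> 0

Encoded: [3, 3, 0, 5, 0, 6, 0, 0]


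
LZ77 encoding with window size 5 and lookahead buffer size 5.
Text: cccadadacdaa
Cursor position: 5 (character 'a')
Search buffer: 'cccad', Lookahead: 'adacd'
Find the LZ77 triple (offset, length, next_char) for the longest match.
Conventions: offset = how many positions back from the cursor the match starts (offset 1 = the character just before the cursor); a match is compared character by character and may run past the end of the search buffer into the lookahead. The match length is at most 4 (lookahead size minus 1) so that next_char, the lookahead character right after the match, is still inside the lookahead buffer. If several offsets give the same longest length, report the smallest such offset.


Try each offset into the search buffer:
  offset=1 (pos 4, char 'd'): match length 0
  offset=2 (pos 3, char 'a'): match length 3
  offset=3 (pos 2, char 'c'): match length 0
  offset=4 (pos 1, char 'c'): match length 0
  offset=5 (pos 0, char 'c'): match length 0
Longest match has length 3 at offset 2.
next_char = character at position 5 + 3 = 8 -> 'c'

Best match: offset=2, length=3 (matching 'ada' starting at position 3)
LZ77 triple: (2, 3, 'c')


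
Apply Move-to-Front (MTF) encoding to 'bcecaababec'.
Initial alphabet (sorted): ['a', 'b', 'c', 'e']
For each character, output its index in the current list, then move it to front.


MTF encoding:
'b': index 1 in ['a', 'b', 'c', 'e'] -> ['b', 'a', 'c', 'e']
'c': index 2 in ['b', 'a', 'c', 'e'] -> ['c', 'b', 'a', 'e']
'e': index 3 in ['c', 'b', 'a', 'e'] -> ['e', 'c', 'b', 'a']
'c': index 1 in ['e', 'c', 'b', 'a'] -> ['c', 'e', 'b', 'a']
'a': index 3 in ['c', 'e', 'b', 'a'] -> ['a', 'c', 'e', 'b']
'a': index 0 in ['a', 'c', 'e', 'b'] -> ['a', 'c', 'e', 'b']
'b': index 3 in ['a', 'c', 'e', 'b'] -> ['b', 'a', 'c', 'e']
'a': index 1 in ['b', 'a', 'c', 'e'] -> ['a', 'b', 'c', 'e']
'b': index 1 in ['a', 'b', 'c', 'e'] -> ['b', 'a', 'c', 'e']
'e': index 3 in ['b', 'a', 'c', 'e'] -> ['e', 'b', 'a', 'c']
'c': index 3 in ['e', 'b', 'a', 'c'] -> ['c', 'e', 'b', 'a']


Output: [1, 2, 3, 1, 3, 0, 3, 1, 1, 3, 3]


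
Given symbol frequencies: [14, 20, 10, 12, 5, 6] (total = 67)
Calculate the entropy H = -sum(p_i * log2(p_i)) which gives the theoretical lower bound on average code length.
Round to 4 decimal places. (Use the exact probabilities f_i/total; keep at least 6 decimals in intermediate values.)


Per-symbol terms -p_i * log2(p_i) with p_i = f_i/67:
  p = 14/67 = 0.208955: log2(p) = -2.258734, -p*log2(p) = 0.471974
  p = 20/67 = 0.298507: log2(p) = -1.744161, -p*log2(p) = 0.520645
  p = 10/67 = 0.149254: log2(p) = -2.744161, -p*log2(p) = 0.409576
  p = 12/67 = 0.179104: log2(p) = -2.481127, -p*log2(p) = 0.444381
  p = 5/67 = 0.074627: log2(p) = -3.744161, -p*log2(p) = 0.279415
  p = 6/67 = 0.089552: log2(p) = -3.481127, -p*log2(p) = 0.311743
H = 0.471974 + 0.520645 + 0.409576 + 0.444381 + 0.279415 + 0.311743 = 2.437734

H = 2.4377 bits/symbol


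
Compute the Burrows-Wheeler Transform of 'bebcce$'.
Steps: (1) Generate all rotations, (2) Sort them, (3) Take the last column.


Rotations (sorted):
  0: $bebcce -> last char: e
  1: bcce$be -> last char: e
  2: bebcce$ -> last char: $
  3: cce$beb -> last char: b
  4: ce$bebc -> last char: c
  5: e$bebcc -> last char: c
  6: ebcce$b -> last char: b


BWT = ee$bccb


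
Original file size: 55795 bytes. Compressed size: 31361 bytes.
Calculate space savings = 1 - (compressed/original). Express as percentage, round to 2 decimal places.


ratio = compressed/original = 31361/55795 = 0.562075
savings = 1 - ratio = 1 - 0.562075 = 0.437925
as a percentage: 0.437925 * 100 = 43.79%

Space savings = 1 - 31361/55795 = 43.79%


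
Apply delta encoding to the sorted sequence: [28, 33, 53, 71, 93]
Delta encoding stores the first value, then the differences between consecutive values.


First value: 28
Deltas:
  33 - 28 = 5
  53 - 33 = 20
  71 - 53 = 18
  93 - 71 = 22


Delta encoded: [28, 5, 20, 18, 22]


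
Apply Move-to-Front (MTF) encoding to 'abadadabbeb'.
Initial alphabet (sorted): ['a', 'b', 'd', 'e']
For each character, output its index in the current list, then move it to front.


MTF encoding:
'a': index 0 in ['a', 'b', 'd', 'e'] -> ['a', 'b', 'd', 'e']
'b': index 1 in ['a', 'b', 'd', 'e'] -> ['b', 'a', 'd', 'e']
'a': index 1 in ['b', 'a', 'd', 'e'] -> ['a', 'b', 'd', 'e']
'd': index 2 in ['a', 'b', 'd', 'e'] -> ['d', 'a', 'b', 'e']
'a': index 1 in ['d', 'a', 'b', 'e'] -> ['a', 'd', 'b', 'e']
'd': index 1 in ['a', 'd', 'b', 'e'] -> ['d', 'a', 'b', 'e']
'a': index 1 in ['d', 'a', 'b', 'e'] -> ['a', 'd', 'b', 'e']
'b': index 2 in ['a', 'd', 'b', 'e'] -> ['b', 'a', 'd', 'e']
'b': index 0 in ['b', 'a', 'd', 'e'] -> ['b', 'a', 'd', 'e']
'e': index 3 in ['b', 'a', 'd', 'e'] -> ['e', 'b', 'a', 'd']
'b': index 1 in ['e', 'b', 'a', 'd'] -> ['b', 'e', 'a', 'd']


Output: [0, 1, 1, 2, 1, 1, 1, 2, 0, 3, 1]


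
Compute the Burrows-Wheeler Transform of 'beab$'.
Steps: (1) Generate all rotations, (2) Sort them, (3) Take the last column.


Rotations (sorted):
  0: $beab -> last char: b
  1: ab$be -> last char: e
  2: b$bea -> last char: a
  3: beab$ -> last char: $
  4: eab$b -> last char: b


BWT = bea$b


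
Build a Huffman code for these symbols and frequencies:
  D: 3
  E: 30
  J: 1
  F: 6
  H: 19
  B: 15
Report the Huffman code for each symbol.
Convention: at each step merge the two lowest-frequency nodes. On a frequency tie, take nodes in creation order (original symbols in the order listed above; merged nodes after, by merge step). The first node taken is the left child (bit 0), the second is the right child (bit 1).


Huffman tree construction:
Step 1: Merge J(1) + D(3) = 4
Step 2: Merge (J+D)(4) + F(6) = 10
Step 3: Merge ((J+D)+F)(10) + B(15) = 25
Step 4: Merge H(19) + (((J+D)+F)+B)(25) = 44
Step 5: Merge E(30) + (H+(((J+D)+F)+B))(44) = 74
Read each symbol's code off the tree from the root (left child = 0, right child = 1).

Codes:
  D: 11001 (length 5)
  E: 0 (length 1)
  J: 11000 (length 5)
  F: 1101 (length 4)
  H: 10 (length 2)
  B: 111 (length 3)
Average code length: 157/74 = 2.1216 bits/symbol


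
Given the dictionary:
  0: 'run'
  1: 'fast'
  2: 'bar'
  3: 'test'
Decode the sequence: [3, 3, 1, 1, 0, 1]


Look up each index in the dictionary:
  3 -> 'test'
  3 -> 'test'
  1 -> 'fast'
  1 -> 'fast'
  0 -> 'run'
  1 -> 'fast'

Decoded: "test test fast fast run fast"


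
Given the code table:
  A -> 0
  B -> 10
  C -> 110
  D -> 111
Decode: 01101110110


Decoding:
0 -> A
110 -> C
111 -> D
0 -> A
110 -> C


Result: ACDAC


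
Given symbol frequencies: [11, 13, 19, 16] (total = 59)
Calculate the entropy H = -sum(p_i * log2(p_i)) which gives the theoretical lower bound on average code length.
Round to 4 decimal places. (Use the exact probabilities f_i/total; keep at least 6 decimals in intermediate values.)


Per-symbol terms -p_i * log2(p_i) with p_i = f_i/59:
  p = 11/59 = 0.186441: log2(p) = -2.423211, -p*log2(p) = 0.451785
  p = 13/59 = 0.220339: log2(p) = -2.182203, -p*log2(p) = 0.480824
  p = 19/59 = 0.322034: log2(p) = -1.634716, -p*log2(p) = 0.526434
  p = 16/59 = 0.271186: log2(p) = -1.882643, -p*log2(p) = 0.510547
H = 0.451785 + 0.480824 + 0.526434 + 0.510547 = 1.969590

H = 1.9696 bits/symbol


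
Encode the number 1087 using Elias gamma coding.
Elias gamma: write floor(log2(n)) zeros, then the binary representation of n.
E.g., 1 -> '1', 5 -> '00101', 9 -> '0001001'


num_bits = floor(log2(1087)) + 1 = 11
leading_zeros = num_bits - 1 = 10
binary(1087) = 10000111111

Elias gamma(1087) = '0000000000' + '10000111111' = 000000000010000111111 (21 bits)


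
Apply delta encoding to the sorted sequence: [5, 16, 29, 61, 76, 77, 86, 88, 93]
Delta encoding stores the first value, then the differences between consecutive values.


First value: 5
Deltas:
  16 - 5 = 11
  29 - 16 = 13
  61 - 29 = 32
  76 - 61 = 15
  77 - 76 = 1
  86 - 77 = 9
  88 - 86 = 2
  93 - 88 = 5


Delta encoded: [5, 11, 13, 32, 15, 1, 9, 2, 5]


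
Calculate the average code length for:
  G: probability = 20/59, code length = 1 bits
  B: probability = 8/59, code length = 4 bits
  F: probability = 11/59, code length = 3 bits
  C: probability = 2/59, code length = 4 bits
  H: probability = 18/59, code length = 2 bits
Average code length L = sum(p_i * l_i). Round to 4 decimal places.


Weighted contributions p_i * l_i:
  G: (20/59) * 1 = 20/59
  B: (8/59) * 4 = 32/59
  F: (11/59) * 3 = 33/59
  C: (2/59) * 4 = 8/59
  H: (18/59) * 2 = 36/59
Sum = (20 + 32 + 33 + 8 + 36)/59 = 129/59

L = 129/59 = 2.1864 bits/symbol


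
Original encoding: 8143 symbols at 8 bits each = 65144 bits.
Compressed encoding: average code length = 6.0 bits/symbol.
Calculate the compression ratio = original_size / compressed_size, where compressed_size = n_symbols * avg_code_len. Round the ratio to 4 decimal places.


original_size = n_symbols * orig_bits = 8143 * 8 = 65144 bits
compressed_size = n_symbols * avg_code_len = 8143 * 6.0 = 48858.0 bits
ratio = original_size / compressed_size = 65144 / 48858.0 = 1.3333

Compression ratio = 1.3333


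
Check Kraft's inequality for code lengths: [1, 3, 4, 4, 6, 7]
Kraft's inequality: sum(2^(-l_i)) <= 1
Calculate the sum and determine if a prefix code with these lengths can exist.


Sum = 2^(-1) + 2^(-3) + 2^(-4) + 2^(-4) + 2^(-6) + 2^(-7)
    = 0.5 + 0.125 + 0.0625 + 0.0625 + 0.015625 + 0.0078125
    = 99/128 = 0.7734375
Since 0.7734375 <= 1, Kraft's inequality IS satisfied.
A prefix code with these lengths CAN exist.

Kraft sum = 0.7734375. Satisfied.


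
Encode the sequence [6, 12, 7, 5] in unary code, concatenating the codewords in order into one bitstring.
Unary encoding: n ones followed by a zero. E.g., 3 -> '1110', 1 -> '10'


Encode each number as n ones followed by a terminating 0:
  6 -> 1111110 (7 bits)
  12 -> 1111111111110 (13 bits)
  7 -> 11111110 (8 bits)
  5 -> 111110 (6 bits)
Total length = 7 + 13 + 8 + 6 = 34 bits.

Unary([6, 12, 7, 5]) = 1111110111111111111011111110111110 (34 bits)


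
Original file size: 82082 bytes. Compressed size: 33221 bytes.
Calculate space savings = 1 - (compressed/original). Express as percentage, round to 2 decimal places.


ratio = compressed/original = 33221/82082 = 0.404729
savings = 1 - ratio = 1 - 0.404729 = 0.595271
as a percentage: 0.595271 * 100 = 59.53%

Space savings = 1 - 33221/82082 = 59.53%


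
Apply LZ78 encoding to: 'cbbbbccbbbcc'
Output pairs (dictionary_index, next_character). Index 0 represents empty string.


LZ78 encoding steps:
Dictionary: {0: ''}
Step 1: w='' (idx 0), next='c' -> output (0, 'c'), add 'c' as idx 1
Step 2: w='' (idx 0), next='b' -> output (0, 'b'), add 'b' as idx 2
Step 3: w='b' (idx 2), next='b' -> output (2, 'b'), add 'bb' as idx 3
Step 4: w='b' (idx 2), next='c' -> output (2, 'c'), add 'bc' as idx 4
Step 5: w='c' (idx 1), next='b' -> output (1, 'b'), add 'cb' as idx 5
Step 6: w='bb' (idx 3), next='c' -> output (3, 'c'), add 'bbc' as idx 6
Step 7: w='c' (idx 1), end of input -> output (1, '')


Encoded: [(0, 'c'), (0, 'b'), (2, 'b'), (2, 'c'), (1, 'b'), (3, 'c'), (1, '')]


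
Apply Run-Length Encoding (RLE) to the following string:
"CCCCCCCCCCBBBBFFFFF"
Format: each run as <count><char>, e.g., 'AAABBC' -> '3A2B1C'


Scanning runs left to right:
  i=0: run of 'C' x 10 -> '10C'
  i=10: run of 'B' x 4 -> '4B'
  i=14: run of 'F' x 5 -> '5F'

RLE = 10C4B5F


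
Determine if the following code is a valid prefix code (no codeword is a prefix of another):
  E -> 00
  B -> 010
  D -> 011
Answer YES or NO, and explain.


Checking each pair (does one codeword prefix another?):
  E='00' vs B='010': no prefix
  E='00' vs D='011': no prefix
  B='010' vs E='00': no prefix
  B='010' vs D='011': no prefix
  D='011' vs E='00': no prefix
  D='011' vs B='010': no prefix
No violation found over all pairs.

YES -- this is a valid prefix code. No codeword is a prefix of any other codeword.


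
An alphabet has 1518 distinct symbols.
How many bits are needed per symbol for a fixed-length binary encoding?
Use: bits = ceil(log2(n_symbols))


log2(1518) = 10.568
Bracket: 2^10 = 1024 < 1518 <= 2^11 = 2048
So ceil(log2(1518)) = 11

bits = ceil(log2(1518)) = ceil(10.568) = 11 bits


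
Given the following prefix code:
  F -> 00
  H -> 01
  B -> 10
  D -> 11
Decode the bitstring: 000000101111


Decoding step by step:
Bits 00 -> F
Bits 00 -> F
Bits 00 -> F
Bits 10 -> B
Bits 11 -> D
Bits 11 -> D


Decoded message: FFFBDD


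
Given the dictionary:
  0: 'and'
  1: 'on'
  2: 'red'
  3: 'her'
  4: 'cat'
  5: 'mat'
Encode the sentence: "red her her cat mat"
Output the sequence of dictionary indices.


Look up each word in the dictionary:
  'red' -> 2
  'her' -> 3
  'her' -> 3
  'cat' -> 4
  'mat' -> 5

Encoded: [2, 3, 3, 4, 5]


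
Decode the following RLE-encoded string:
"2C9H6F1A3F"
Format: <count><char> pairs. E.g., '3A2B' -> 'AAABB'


Expanding each <count><char> pair:
  2C -> 'CC'
  9H -> 'HHHHHHHHH'
  6F -> 'FFFFFF'
  1A -> 'A'
  3F -> 'FFF'

Decoded = CCHHHHHHHHHFFFFFFAFFF


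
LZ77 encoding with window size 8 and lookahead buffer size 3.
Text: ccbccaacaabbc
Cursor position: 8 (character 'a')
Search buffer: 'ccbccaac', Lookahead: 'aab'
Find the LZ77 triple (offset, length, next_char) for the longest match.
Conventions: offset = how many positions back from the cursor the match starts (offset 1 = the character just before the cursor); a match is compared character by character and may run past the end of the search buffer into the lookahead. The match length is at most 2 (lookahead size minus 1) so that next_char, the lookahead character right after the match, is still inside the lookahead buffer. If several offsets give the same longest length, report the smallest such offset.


Try each offset into the search buffer:
  offset=1 (pos 7, char 'c'): match length 0
  offset=2 (pos 6, char 'a'): match length 1
  offset=3 (pos 5, char 'a'): match length 2
  offset=4 (pos 4, char 'c'): match length 0
  offset=5 (pos 3, char 'c'): match length 0
  offset=6 (pos 2, char 'b'): match length 0
  offset=7 (pos 1, char 'c'): match length 0
  offset=8 (pos 0, char 'c'): match length 0
Longest match has length 2 at offset 3.
next_char = character at position 8 + 2 = 10 -> 'b'

Best match: offset=3, length=2 (matching 'aa' starting at position 5)
LZ77 triple: (3, 2, 'b')


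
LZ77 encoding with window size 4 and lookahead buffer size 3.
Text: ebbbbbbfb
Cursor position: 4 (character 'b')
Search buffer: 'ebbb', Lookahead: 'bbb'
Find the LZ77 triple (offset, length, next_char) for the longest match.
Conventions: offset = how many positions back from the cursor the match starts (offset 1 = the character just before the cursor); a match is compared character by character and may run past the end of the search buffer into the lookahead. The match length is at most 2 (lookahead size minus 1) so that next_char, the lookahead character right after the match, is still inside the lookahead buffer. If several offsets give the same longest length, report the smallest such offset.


Try each offset into the search buffer:
  offset=1 (pos 3, char 'b'): match length 2
  offset=2 (pos 2, char 'b'): match length 2
  offset=3 (pos 1, char 'b'): match length 2
  offset=4 (pos 0, char 'e'): match length 0
Longest match has length 2, found at offsets 1, 2, 3; take the smallest, offset 1.
next_char = character at position 4 + 2 = 6 -> 'b'

Best match: offset=1, length=2 (matching 'bb' starting at position 3)
LZ77 triple: (1, 2, 'b')


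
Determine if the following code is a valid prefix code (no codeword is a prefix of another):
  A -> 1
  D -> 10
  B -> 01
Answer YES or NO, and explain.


Checking each pair (does one codeword prefix another?):
  A='1' vs D='10': prefix -- VIOLATION

NO -- this is NOT a valid prefix code. A (1) is a prefix of D (10).


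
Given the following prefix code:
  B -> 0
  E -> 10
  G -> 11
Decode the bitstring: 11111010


Decoding step by step:
Bits 11 -> G
Bits 11 -> G
Bits 10 -> E
Bits 10 -> E


Decoded message: GGEE


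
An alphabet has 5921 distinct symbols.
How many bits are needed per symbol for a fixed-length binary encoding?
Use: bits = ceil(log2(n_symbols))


log2(5921) = 12.5316
Bracket: 2^12 = 4096 < 5921 <= 2^13 = 8192
So ceil(log2(5921)) = 13

bits = ceil(log2(5921)) = ceil(12.5316) = 13 bits


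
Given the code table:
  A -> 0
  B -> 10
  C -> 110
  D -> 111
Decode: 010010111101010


Decoding:
0 -> A
10 -> B
0 -> A
10 -> B
111 -> D
10 -> B
10 -> B
10 -> B


Result: ABABDBBB


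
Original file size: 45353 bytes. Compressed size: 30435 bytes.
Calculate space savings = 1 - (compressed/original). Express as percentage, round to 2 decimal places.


ratio = compressed/original = 30435/45353 = 0.671069
savings = 1 - ratio = 1 - 0.671069 = 0.328931
as a percentage: 0.328931 * 100 = 32.89%

Space savings = 1 - 30435/45353 = 32.89%


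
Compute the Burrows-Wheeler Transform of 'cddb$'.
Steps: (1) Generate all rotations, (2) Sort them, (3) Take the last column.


Rotations (sorted):
  0: $cddb -> last char: b
  1: b$cdd -> last char: d
  2: cddb$ -> last char: $
  3: db$cd -> last char: d
  4: ddb$c -> last char: c


BWT = bd$dc


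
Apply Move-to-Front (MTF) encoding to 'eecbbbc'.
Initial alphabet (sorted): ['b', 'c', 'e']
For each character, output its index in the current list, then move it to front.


MTF encoding:
'e': index 2 in ['b', 'c', 'e'] -> ['e', 'b', 'c']
'e': index 0 in ['e', 'b', 'c'] -> ['e', 'b', 'c']
'c': index 2 in ['e', 'b', 'c'] -> ['c', 'e', 'b']
'b': index 2 in ['c', 'e', 'b'] -> ['b', 'c', 'e']
'b': index 0 in ['b', 'c', 'e'] -> ['b', 'c', 'e']
'b': index 0 in ['b', 'c', 'e'] -> ['b', 'c', 'e']
'c': index 1 in ['b', 'c', 'e'] -> ['c', 'b', 'e']


Output: [2, 0, 2, 2, 0, 0, 1]


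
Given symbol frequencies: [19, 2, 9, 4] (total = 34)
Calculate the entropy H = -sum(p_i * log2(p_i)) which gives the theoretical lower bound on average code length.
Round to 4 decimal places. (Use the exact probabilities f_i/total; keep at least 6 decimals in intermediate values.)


Per-symbol terms -p_i * log2(p_i) with p_i = f_i/34:
  p = 19/34 = 0.558824: log2(p) = -0.839535, -p*log2(p) = 0.469152
  p = 2/34 = 0.058824: log2(p) = -4.087463, -p*log2(p) = 0.240439
  p = 9/34 = 0.264706: log2(p) = -1.917538, -p*log2(p) = 0.507584
  p = 4/34 = 0.117647: log2(p) = -3.087463, -p*log2(p) = 0.363231
H = 0.469152 + 0.240439 + 0.507584 + 0.363231 = 1.580406

H = 1.5804 bits/symbol


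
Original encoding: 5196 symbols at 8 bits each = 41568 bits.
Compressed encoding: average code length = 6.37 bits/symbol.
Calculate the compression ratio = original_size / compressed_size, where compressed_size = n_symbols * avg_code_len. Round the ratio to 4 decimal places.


original_size = n_symbols * orig_bits = 5196 * 8 = 41568 bits
compressed_size = n_symbols * avg_code_len = 5196 * 6.37 = 33098.52 bits
ratio = original_size / compressed_size = 41568 / 33098.52 = 1.2559

Compression ratio = 1.2559


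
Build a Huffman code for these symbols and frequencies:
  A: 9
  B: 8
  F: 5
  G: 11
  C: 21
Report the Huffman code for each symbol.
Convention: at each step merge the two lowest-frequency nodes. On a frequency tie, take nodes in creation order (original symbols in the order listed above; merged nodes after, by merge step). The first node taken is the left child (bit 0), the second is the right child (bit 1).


Huffman tree construction:
Step 1: Merge F(5) + B(8) = 13
Step 2: Merge A(9) + G(11) = 20
Step 3: Merge (F+B)(13) + (A+G)(20) = 33
Step 4: Merge C(21) + ((F+B)+(A+G))(33) = 54
Read each symbol's code off the tree from the root (left child = 0, right child = 1).

Codes:
  A: 110 (length 3)
  B: 101 (length 3)
  F: 100 (length 3)
  G: 111 (length 3)
  C: 0 (length 1)
Average code length: 120/54 = 2.2222 bits/symbol
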